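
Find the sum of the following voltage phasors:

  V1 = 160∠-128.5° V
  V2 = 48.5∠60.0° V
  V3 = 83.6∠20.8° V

Step 1 — Convert each phasor to rectangular form:
  V1 = 160·(cos(-128.5°) + j·sin(-128.5°)) = -99.6 - j125.2 V
  V2 = 48.5·(cos(60.0°) + j·sin(60.0°)) = 24.25 + j42 V
  V3 = 83.6·(cos(20.8°) + j·sin(20.8°)) = 78.15 + j29.69 V
Step 2 — Sum components: V_total = 2.799 - j53.53 V.
Step 3 — Convert to polar: |V_total| = 53.6 V, ∠V_total = -87.0°.

V_total = 53.6∠-87.0° V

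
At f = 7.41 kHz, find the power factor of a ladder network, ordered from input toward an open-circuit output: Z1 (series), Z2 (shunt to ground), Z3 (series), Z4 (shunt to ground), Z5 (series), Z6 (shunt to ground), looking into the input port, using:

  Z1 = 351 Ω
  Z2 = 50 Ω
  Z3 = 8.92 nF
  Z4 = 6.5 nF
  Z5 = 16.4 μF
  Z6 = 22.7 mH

Step 1 — Angular frequency: ω = 2π·f = 2π·7410 = 4.656e+04 rad/s.
Step 2 — Component impedances:
  Z1: Z = R = 351 Ω
  Z2: Z = R = 50 Ω
  Z3: Z = 1/(jωC) = -j/(ω·C) = 0 - j2408 Ω
  Z4: Z = 1/(jωC) = -j/(ω·C) = 0 - j3304 Ω
  Z5: Z = 1/(jωC) = -j/(ω·C) = 0 - j1.31 Ω
  Z6: Z = jωL = j·4.656e+04·0.0227 = 0 + j1057 Ω
Step 3 — Ladder network (open output): work backward from the far end, alternating series and parallel combinations. Z_in = 400.8 - j2.908 Ω = 400.8∠-0.4° Ω.
Step 4 — Power factor: PF = cos(φ) = Re(Z)/|Z| = 400.8/400.8 = 1.
Step 5 — Type: Im(Z) = -2.908 ⇒ leading (phase φ = -0.4°).

PF = 1 (leading, φ = -0.4°)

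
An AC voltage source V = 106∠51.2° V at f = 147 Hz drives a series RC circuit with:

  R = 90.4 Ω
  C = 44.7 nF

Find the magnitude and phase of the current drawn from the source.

Step 1 — Angular frequency: ω = 2π·f = 2π·147 = 923.6 rad/s.
Step 2 — Component impedances:
  R: Z = R = 90.4 Ω
  C: Z = 1/(jωC) = -j/(ω·C) = 0 - j2.422e+04 Ω
Step 3 — Series combination: Z_total = R + C = 90.4 - j2.422e+04 Ω = 2.422e+04∠-89.8° Ω.
Step 4 — Source phasor: V = 106∠51.2° V = 66.42 + j82.61 V.
Step 5 — Ohm's law: I = V / Z_total = (66.42 + j82.61) / (90.4 - j2.422e+04) = -0.0034 + j0.002755 A.
Step 6 — Convert to polar: |I| = 0.004376 A, ∠I = 141.0°.

I = 0.004376∠141.0° A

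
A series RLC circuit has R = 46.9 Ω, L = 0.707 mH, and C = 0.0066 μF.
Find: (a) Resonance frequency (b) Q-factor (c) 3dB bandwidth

Step 1 — Resonance: ω₀ = 1/√(LC) = 1/√(0.000707·6.6e-09) = 4.629e+05 rad/s.
Step 2 — f₀ = ω₀/(2π) = 7.368e+04 Hz.
Step 3 — Series Q: Q = ω₀L/R = 4.629e+05·0.000707/46.9 = 6.979.
Step 4 — Bandwidth: Δω = ω₀/Q = 6.634e+04 rad/s; BW = Δω/(2π) = 1.056e+04 Hz.

(a) f₀ = 7.368e+04 Hz  (b) Q = 6.979  (c) BW = 1.056e+04 Hz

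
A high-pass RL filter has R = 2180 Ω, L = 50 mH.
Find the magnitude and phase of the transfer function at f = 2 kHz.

Step 1 — Angular frequency: ω = 2π·2000 = 1.257e+04 rad/s.
Step 2 — Transfer function: H(jω) = jωL/(R + jωL).
Step 3 — Numerator jωL = j·628.3; denominator R + jωL = 2180 + j628.3.
Step 4 — H = 0.0767 + j0.2661.
Step 5 — Magnitude: |H| = 0.2769 (-11.2 dB); phase: φ = 73.9°.

|H| = 0.2769 (-11.2 dB), φ = 73.9°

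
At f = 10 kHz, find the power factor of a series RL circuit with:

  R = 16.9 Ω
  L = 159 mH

Step 1 — Angular frequency: ω = 2π·f = 2π·1e+04 = 6.283e+04 rad/s.
Step 2 — Component impedances:
  R: Z = R = 16.9 Ω
  L: Z = jωL = j·6.283e+04·0.159 = 0 + j9990 Ω
Step 3 — Series combination: Z_total = R + L = 16.9 + j9990 Ω = 9990∠89.9° Ω.
Step 4 — Power factor: PF = cos(φ) = Re(Z)/|Z| = 16.9/9990 = 0.001692.
Step 5 — Type: Im(Z) = 9990 ⇒ lagging (phase φ = 89.9°).

PF = 0.001692 (lagging, φ = 89.9°)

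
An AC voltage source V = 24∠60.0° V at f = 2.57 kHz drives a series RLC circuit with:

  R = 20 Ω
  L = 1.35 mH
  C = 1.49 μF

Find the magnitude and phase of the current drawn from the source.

Step 1 — Angular frequency: ω = 2π·f = 2π·2570 = 1.615e+04 rad/s.
Step 2 — Component impedances:
  R: Z = R = 20 Ω
  L: Z = jωL = j·1.615e+04·0.00135 = 0 + j21.8 Ω
  C: Z = 1/(jωC) = -j/(ω·C) = 0 - j41.56 Ω
Step 3 — Series combination: Z_total = R + L + C = 20 - j19.76 Ω = 28.12∠-44.7° Ω.
Step 4 — Source phasor: V = 24∠60.0° V = 12 + j20.78 V.
Step 5 — Ohm's law: I = V / Z_total = (12 + j20.78) / (20 - j19.76) = -0.216 + j0.8258 A.
Step 6 — Convert to polar: |I| = 0.8536 A, ∠I = 104.7°.

I = 0.8536∠104.7° A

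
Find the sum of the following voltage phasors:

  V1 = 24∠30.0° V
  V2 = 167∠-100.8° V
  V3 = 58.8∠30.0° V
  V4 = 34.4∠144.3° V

Step 1 — Convert each phasor to rectangular form:
  V1 = 24·(cos(30.0°) + j·sin(30.0°)) = 20.78 + j12 V
  V2 = 167·(cos(-100.8°) + j·sin(-100.8°)) = -31.29 - j164 V
  V3 = 58.8·(cos(30.0°) + j·sin(30.0°)) = 50.92 + j29.4 V
  V4 = 34.4·(cos(144.3°) + j·sin(144.3°)) = -27.94 + j20.07 V
Step 2 — Sum components: V_total = 12.48 - j102.6 V.
Step 3 — Convert to polar: |V_total| = 103.3 V, ∠V_total = -83.1°.

V_total = 103.3∠-83.1° V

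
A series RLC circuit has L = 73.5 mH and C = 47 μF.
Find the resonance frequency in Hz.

Step 1 — Resonance condition Im(Z)=0 gives ω₀ = 1/√(LC).
Step 2 — ω₀ = 1/√(0.0735·4.7e-05) = 538 rad/s.
Step 3 — f₀ = ω₀/(2π) = 85.63 Hz.

f₀ = 85.63 Hz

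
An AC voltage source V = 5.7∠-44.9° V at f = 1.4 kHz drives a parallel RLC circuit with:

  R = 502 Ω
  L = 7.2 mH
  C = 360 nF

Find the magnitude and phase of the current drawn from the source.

Step 1 — Angular frequency: ω = 2π·f = 2π·1400 = 8796 rad/s.
Step 2 — Component impedances:
  R: Z = R = 502 Ω
  L: Z = jωL = j·8796·0.0072 = 0 + j63.33 Ω
  C: Z = 1/(jωC) = -j/(ω·C) = 0 - j315.8 Ω
Step 3 — Parallel combination: 1/Z_total = 1/R + 1/L + 1/C; Z_total = 12.2 + j77.3 Ω = 78.26∠81.0° Ω.
Step 4 — Source phasor: V = 5.7∠-44.9° V = 4.038 - j4.023 V.
Step 5 — Ohm's law: I = V / Z_total = (4.038 - j4.023) / (12.2 + j77.3) = -0.04274 - j0.05898 A.
Step 6 — Convert to polar: |I| = 0.07284 A, ∠I = -125.9°.

I = 0.07284∠-125.9° A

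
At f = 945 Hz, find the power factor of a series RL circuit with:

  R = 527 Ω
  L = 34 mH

Step 1 — Angular frequency: ω = 2π·f = 2π·945 = 5938 rad/s.
Step 2 — Component impedances:
  R: Z = R = 527 Ω
  L: Z = jωL = j·5938·0.034 = 0 + j201.9 Ω
Step 3 — Series combination: Z_total = R + L = 527 + j201.9 Ω = 564.3∠21.0° Ω.
Step 4 — Power factor: PF = cos(φ) = Re(Z)/|Z| = 527/564.34 = 0.9338.
Step 5 — Type: Im(Z) = 201.9 ⇒ lagging (phase φ = 21.0°).

PF = 0.9338 (lagging, φ = 21.0°)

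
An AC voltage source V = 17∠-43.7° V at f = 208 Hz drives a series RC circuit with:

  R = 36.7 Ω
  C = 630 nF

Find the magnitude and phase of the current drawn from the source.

Step 1 — Angular frequency: ω = 2π·f = 2π·208 = 1307 rad/s.
Step 2 — Component impedances:
  R: Z = R = 36.7 Ω
  C: Z = 1/(jωC) = -j/(ω·C) = 0 - j1215 Ω
Step 3 — Series combination: Z_total = R + C = 36.7 - j1215 Ω = 1215∠-88.3° Ω.
Step 4 — Source phasor: V = 17∠-43.7° V = 12.29 - j11.75 V.
Step 5 — Ohm's law: I = V / Z_total = (12.29 - j11.75) / (36.7 - j1215) = 0.009967 + j0.009818 A.
Step 6 — Convert to polar: |I| = 0.01399 A, ∠I = 44.6°.

I = 0.01399∠44.6° A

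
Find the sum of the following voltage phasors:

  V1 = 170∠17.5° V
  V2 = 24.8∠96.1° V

Step 1 — Convert each phasor to rectangular form:
  V1 = 170·(cos(17.5°) + j·sin(17.5°)) = 162.1 + j51.12 V
  V2 = 24.8·(cos(96.1°) + j·sin(96.1°)) = -2.635 + j24.66 V
Step 2 — Sum components: V_total = 159.5 + j75.78 V.
Step 3 — Convert to polar: |V_total| = 176.6 V, ∠V_total = 25.4°.

V_total = 176.6∠25.4° V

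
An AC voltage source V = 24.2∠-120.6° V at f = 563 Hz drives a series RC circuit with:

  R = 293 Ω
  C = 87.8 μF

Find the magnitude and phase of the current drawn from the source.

Step 1 — Angular frequency: ω = 2π·f = 2π·563 = 3537 rad/s.
Step 2 — Component impedances:
  R: Z = R = 293 Ω
  C: Z = 1/(jωC) = -j/(ω·C) = 0 - j3.22 Ω
Step 3 — Series combination: Z_total = R + C = 293 - j3.22 Ω = 293∠-0.6° Ω.
Step 4 — Source phasor: V = 24.2∠-120.6° V = -12.32 - j20.83 V.
Step 5 — Ohm's law: I = V / Z_total = (-12.32 - j20.83) / (293 - j3.22) = -0.04126 - j0.07155 A.
Step 6 — Convert to polar: |I| = 0.08259 A, ∠I = -120.0°.

I = 0.08259∠-120.0° A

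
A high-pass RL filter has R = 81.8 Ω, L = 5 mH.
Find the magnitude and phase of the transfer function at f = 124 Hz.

Step 1 — Angular frequency: ω = 2π·124 = 779.1 rad/s.
Step 2 — Transfer function: H(jω) = jωL/(R + jωL).
Step 3 — Numerator jωL = j·3.896; denominator R + jωL = 81.8 + j3.896.
Step 4 — H = 0.002263 + j0.04752.
Step 5 — Magnitude: |H| = 0.04757 (-26.5 dB); phase: φ = 87.3°.

|H| = 0.04757 (-26.5 dB), φ = 87.3°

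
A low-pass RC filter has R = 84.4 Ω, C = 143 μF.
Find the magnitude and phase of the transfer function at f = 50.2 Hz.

Step 1 — Angular frequency: ω = 2π·50.2 = 315.4 rad/s.
Step 2 — Transfer function: H(jω) = 1/(1 + jωRC).
Step 3 — Denominator: 1 + jωRC = 1 + j·315.4·84.4·0.000143 = 1 + j3.807.
Step 4 — H = 0.06455 - j0.2457.
Step 5 — Magnitude: |H| = 0.2541 (-11.9 dB); phase: φ = -75.3°.

|H| = 0.2541 (-11.9 dB), φ = -75.3°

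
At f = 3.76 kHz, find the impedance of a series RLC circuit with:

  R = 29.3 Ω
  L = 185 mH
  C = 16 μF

Step 1 — Angular frequency: ω = 2π·f = 2π·3760 = 2.362e+04 rad/s.
Step 2 — Component impedances:
  R: Z = R = 29.3 Ω
  L: Z = jωL = j·2.362e+04·0.185 = 0 + j4371 Ω
  C: Z = 1/(jωC) = -j/(ω·C) = 0 - j2.646 Ω
Step 3 — Series combination: Z_total = R + L + C = 29.3 + j4368 Ω = 4368∠89.6° Ω.

Z = 29.3 + j4368 Ω = 4368∠89.6° Ω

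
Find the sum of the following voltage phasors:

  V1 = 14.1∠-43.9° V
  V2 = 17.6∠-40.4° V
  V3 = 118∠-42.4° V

Step 1 — Convert each phasor to rectangular form:
  V1 = 14.1·(cos(-43.9°) + j·sin(-43.9°)) = 10.16 - j9.777 V
  V2 = 17.6·(cos(-40.4°) + j·sin(-40.4°)) = 13.4 - j11.41 V
  V3 = 118·(cos(-42.4°) + j·sin(-42.4°)) = 87.14 - j79.57 V
Step 2 — Sum components: V_total = 110.7 - j100.8 V.
Step 3 — Convert to polar: |V_total| = 149.7 V, ∠V_total = -42.3°.

V_total = 149.7∠-42.3° V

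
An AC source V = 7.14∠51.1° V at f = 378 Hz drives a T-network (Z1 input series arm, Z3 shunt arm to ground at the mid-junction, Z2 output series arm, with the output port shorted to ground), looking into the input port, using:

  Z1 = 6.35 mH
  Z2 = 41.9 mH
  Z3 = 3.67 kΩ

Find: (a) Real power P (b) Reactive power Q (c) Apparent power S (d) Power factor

Step 1 — Angular frequency: ω = 2π·f = 2π·378 = 2375 rad/s.
Step 2 — Component impedances:
  Z1: Z = jωL = j·2375·0.00635 = 0 + j15.08 Ω
  Z2: Z = jωL = j·2375·0.0419 = 0 + j99.51 Ω
  Z3: Z = R = 3670 Ω
Step 3 — With the output port shorted to ground, the output series arm Z2 runs from the junction to ground; the shunt arm Z3 also runs from the junction to ground. They appear in parallel: Z3 || Z2 = 2.696 + j99.44 Ω.
Step 4 — Series with input arm Z1: Z_in = Z1 + (Z3 || Z2) = 2.696 + j114.5 Ω = 114.6∠88.7° Ω.
Step 5 — Source phasor: V = 7.14∠51.1° V = 4.484 + j5.557 V.
Step 6 — Current: I = V / Z = 0.04941 - j0.03799 A = 0.06233∠-37.6° A.
Step 7 — Complex power: S = V·I* = 0.01048 + j0.4449 VA.
Step 8 — Real power: P = Re(S) = 0.01048 W.
Step 9 — Reactive power: Q = Im(S) = 0.4449 VAR.
Step 10 — Apparent power: |S| = 0.445 VA.
Step 11 — Power factor: PF = P/|S| = 0.02354 (lagging).

(a) P = 0.01048 W  (b) Q = 0.4449 VAR  (c) S = 0.445 VA  (d) PF = 0.02354 (lagging)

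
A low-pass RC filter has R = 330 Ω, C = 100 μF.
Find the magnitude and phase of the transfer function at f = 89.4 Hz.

Step 1 — Angular frequency: ω = 2π·89.4 = 561.7 rad/s.
Step 2 — Transfer function: H(jω) = 1/(1 + jωRC).
Step 3 — Denominator: 1 + jωRC = 1 + j·561.7·330·0.0001 = 1 + j18.54.
Step 4 — H = 0.002902 - j0.05379.
Step 5 — Magnitude: |H| = 0.05387 (-25.4 dB); phase: φ = -86.9°.

|H| = 0.05387 (-25.4 dB), φ = -86.9°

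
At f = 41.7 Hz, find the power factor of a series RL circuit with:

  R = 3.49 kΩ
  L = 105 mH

Step 1 — Angular frequency: ω = 2π·f = 2π·41.7 = 262 rad/s.
Step 2 — Component impedances:
  R: Z = R = 3490 Ω
  L: Z = jωL = j·262·0.105 = 0 + j27.51 Ω
Step 3 — Series combination: Z_total = R + L = 3490 + j27.51 Ω = 3490∠0.5° Ω.
Step 4 — Power factor: PF = cos(φ) = Re(Z)/|Z| = 3490/3490 = 1.
Step 5 — Type: Im(Z) = 27.51 ⇒ lagging (phase φ = 0.5°).

PF = 1 (lagging, φ = 0.5°)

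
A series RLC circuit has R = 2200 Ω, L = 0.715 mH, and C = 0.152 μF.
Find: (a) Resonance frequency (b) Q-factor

Step 1 — Resonance condition Im(Z)=0 gives ω₀ = 1/√(LC).
Step 2 — ω₀ = 1/√(0.000715·1.52e-07) = 9.592e+04 rad/s.
Step 3 — f₀ = ω₀/(2π) = 1.527e+04 Hz.
Step 4 — Series Q: Q = ω₀L/R = 9.592e+04·0.000715/2200 = 0.03118.

(a) f₀ = 1.527e+04 Hz  (b) Q = 0.03118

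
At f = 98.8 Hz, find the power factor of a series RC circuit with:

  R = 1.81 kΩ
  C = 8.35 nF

Step 1 — Angular frequency: ω = 2π·f = 2π·98.8 = 620.8 rad/s.
Step 2 — Component impedances:
  R: Z = R = 1810 Ω
  C: Z = 1/(jωC) = -j/(ω·C) = 0 - j1.929e+05 Ω
Step 3 — Series combination: Z_total = R + C = 1810 - j1.929e+05 Ω = 1.929e+05∠-89.5° Ω.
Step 4 — Power factor: PF = cos(φ) = Re(Z)/|Z| = 1810/1.9293e+05 = 0.009382.
Step 5 — Type: Im(Z) = -1.929e+05 ⇒ leading (phase φ = -89.5°).

PF = 0.009382 (leading, φ = -89.5°)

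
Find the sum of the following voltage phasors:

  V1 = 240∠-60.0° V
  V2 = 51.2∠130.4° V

Step 1 — Convert each phasor to rectangular form:
  V1 = 240·(cos(-60.0°) + j·sin(-60.0°)) = 120 - j207.8 V
  V2 = 51.2·(cos(130.4°) + j·sin(130.4°)) = -33.18 + j38.99 V
Step 2 — Sum components: V_total = 86.82 - j168.9 V.
Step 3 — Convert to polar: |V_total| = 189.9 V, ∠V_total = -62.8°.

V_total = 189.9∠-62.8° V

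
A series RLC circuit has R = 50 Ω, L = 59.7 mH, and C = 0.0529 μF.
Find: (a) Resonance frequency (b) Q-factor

Step 1 — Resonance condition Im(Z)=0 gives ω₀ = 1/√(LC).
Step 2 — ω₀ = 1/√(0.0597·5.29e-08) = 1.779e+04 rad/s.
Step 3 — f₀ = ω₀/(2π) = 2832 Hz.
Step 4 — Series Q: Q = ω₀L/R = 1.779e+04·0.0597/50 = 21.25.

(a) f₀ = 2832 Hz  (b) Q = 21.25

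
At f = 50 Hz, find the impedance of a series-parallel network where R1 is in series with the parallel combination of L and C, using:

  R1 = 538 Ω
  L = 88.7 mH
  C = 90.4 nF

Step 1 — Angular frequency: ω = 2π·f = 2π·50 = 314.2 rad/s.
Step 2 — Component impedances:
  R1: Z = R = 538 Ω
  L: Z = jωL = j·314.2·0.0887 = 0 + j27.87 Ω
  C: Z = 1/(jωC) = -j/(ω·C) = 0 - j3.521e+04 Ω
Step 3 — Parallel branch: L || C = 1/(1/L + 1/C) = 0 + j27.89 Ω.
Step 4 — Series with R1: Z_total = R1 + (L || C) = 538 + j27.89 Ω = 538.7∠3.0° Ω.

Z = 538 + j27.89 Ω = 538.7∠3.0° Ω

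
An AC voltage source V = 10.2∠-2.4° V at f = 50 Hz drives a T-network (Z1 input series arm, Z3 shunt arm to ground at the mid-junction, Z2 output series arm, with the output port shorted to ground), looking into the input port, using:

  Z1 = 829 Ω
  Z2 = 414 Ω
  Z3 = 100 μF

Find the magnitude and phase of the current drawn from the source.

Step 1 — Angular frequency: ω = 2π·f = 2π·50 = 314.2 rad/s.
Step 2 — Component impedances:
  Z1: Z = R = 829 Ω
  Z2: Z = R = 414 Ω
  Z3: Z = 1/(jωC) = -j/(ω·C) = 0 - j31.83 Ω
Step 3 — With the output port shorted to ground, the output series arm Z2 runs from the junction to ground; the shunt arm Z3 also runs from the junction to ground. They appear in parallel: Z3 || Z2 = 2.433 - j31.64 Ω.
Step 4 — Series with input arm Z1: Z_in = Z1 + (Z3 || Z2) = 831.4 - j31.64 Ω = 832∠-2.2° Ω.
Step 5 — Source phasor: V = 10.2∠-2.4° V = 10.19 - j0.4271 V.
Step 6 — Ohm's law: I = V / Z_total = (10.19 - j0.4271) / (831.4 - j31.64) = 0.01226 - j4.716e-05 A.
Step 7 — Convert to polar: |I| = 0.01226 A, ∠I = -0.2°.

I = 0.01226∠-0.2° A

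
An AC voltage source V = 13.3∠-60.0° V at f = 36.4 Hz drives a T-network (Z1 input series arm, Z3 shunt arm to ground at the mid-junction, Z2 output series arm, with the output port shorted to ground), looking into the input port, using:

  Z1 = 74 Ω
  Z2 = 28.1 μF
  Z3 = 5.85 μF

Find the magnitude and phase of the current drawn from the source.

Step 1 — Angular frequency: ω = 2π·f = 2π·36.4 = 228.7 rad/s.
Step 2 — Component impedances:
  Z1: Z = R = 74 Ω
  Z2: Z = 1/(jωC) = -j/(ω·C) = 0 - j155.6 Ω
  Z3: Z = 1/(jωC) = -j/(ω·C) = 0 - j747.4 Ω
Step 3 — With the output port shorted to ground, the output series arm Z2 runs from the junction to ground; the shunt arm Z3 also runs from the junction to ground. They appear in parallel: Z3 || Z2 = 0 - j128.8 Ω.
Step 4 — Series with input arm Z1: Z_in = Z1 + (Z3 || Z2) = 74 - j128.8 Ω = 148.5∠-60.1° Ω.
Step 5 — Source phasor: V = 13.3∠-60.0° V = 6.65 - j11.52 V.
Step 6 — Ohm's law: I = V / Z_total = (6.65 - j11.52) / (74 - j128.8) = 0.08954 + j0.0001861 A.
Step 7 — Convert to polar: |I| = 0.08954 A, ∠I = 0.1°.

I = 0.08954∠0.1° A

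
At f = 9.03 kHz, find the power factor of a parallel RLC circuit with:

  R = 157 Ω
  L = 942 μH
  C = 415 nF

Step 1 — Angular frequency: ω = 2π·f = 2π·9030 = 5.674e+04 rad/s.
Step 2 — Component impedances:
  R: Z = R = 157 Ω
  L: Z = jωL = j·5.674e+04·0.000942 = 0 + j53.45 Ω
  C: Z = 1/(jωC) = -j/(ω·C) = 0 - j42.47 Ω
Step 3 — Parallel combination: 1/Z_total = 1/R + 1/L + 1/C; Z_total = 99.6 - j75.61 Ω = 125∠-37.2° Ω.
Step 4 — Power factor: PF = cos(φ) = Re(Z)/|Z| = 99.5961/125.046 = 0.7965.
Step 5 — Type: Im(Z) = -75.61 ⇒ leading (phase φ = -37.2°).

PF = 0.7965 (leading, φ = -37.2°)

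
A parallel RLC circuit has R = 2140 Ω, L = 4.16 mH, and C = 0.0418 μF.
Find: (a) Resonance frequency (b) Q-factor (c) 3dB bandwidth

Step 1 — Resonance: ω₀ = 1/√(LC) = 1/√(0.00416·4.18e-08) = 7.583e+04 rad/s.
Step 2 — f₀ = ω₀/(2π) = 1.207e+04 Hz.
Step 3 — Parallel Q: Q = R/(ω₀L) = 2140/(7.583e+04·0.00416) = 6.784.
Step 4 — Bandwidth: Δω = ω₀/Q = 1.118e+04 rad/s; BW = Δω/(2π) = 1779 Hz.

(a) f₀ = 1.207e+04 Hz  (b) Q = 6.784  (c) BW = 1779 Hz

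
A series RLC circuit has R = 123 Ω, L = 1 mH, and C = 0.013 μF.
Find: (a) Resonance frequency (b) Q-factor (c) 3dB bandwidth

Step 1 — Resonance condition Im(Z)=0 gives ω₀ = 1/√(LC).
Step 2 — ω₀ = 1/√(0.001·1.3e-08) = 2.774e+05 rad/s.
Step 3 — f₀ = ω₀/(2π) = 4.414e+04 Hz.
Step 4 — Series Q: Q = ω₀L/R = 2.774e+05·0.001/123 = 2.255.
Step 5 — 3dB bandwidth: Δω = ω₀/Q = 1.23e+05 rad/s; BW = Δω/(2π) = 1.958e+04 Hz.

(a) f₀ = 4.414e+04 Hz  (b) Q = 2.255  (c) BW = 1.958e+04 Hz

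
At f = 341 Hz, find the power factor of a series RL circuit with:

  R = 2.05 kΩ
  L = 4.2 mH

Step 1 — Angular frequency: ω = 2π·f = 2π·341 = 2143 rad/s.
Step 2 — Component impedances:
  R: Z = R = 2050 Ω
  L: Z = jωL = j·2143·0.0042 = 0 + j8.999 Ω
Step 3 — Series combination: Z_total = R + L = 2050 + j8.999 Ω = 2050∠0.3° Ω.
Step 4 — Power factor: PF = cos(φ) = Re(Z)/|Z| = 2050/2050 = 1.
Step 5 — Type: Im(Z) = 8.999 ⇒ lagging (phase φ = 0.3°).

PF = 1 (lagging, φ = 0.3°)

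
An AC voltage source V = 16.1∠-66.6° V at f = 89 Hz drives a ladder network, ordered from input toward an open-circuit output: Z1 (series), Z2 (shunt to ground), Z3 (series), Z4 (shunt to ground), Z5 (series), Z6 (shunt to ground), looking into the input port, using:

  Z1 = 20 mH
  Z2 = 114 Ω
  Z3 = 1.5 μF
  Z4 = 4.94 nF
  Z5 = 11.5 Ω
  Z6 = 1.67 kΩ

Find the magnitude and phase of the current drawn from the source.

Step 1 — Angular frequency: ω = 2π·f = 2π·89 = 559.2 rad/s.
Step 2 — Component impedances:
  Z1: Z = jωL = j·559.2·0.02 = 0 + j11.18 Ω
  Z2: Z = R = 114 Ω
  Z3: Z = 1/(jωC) = -j/(ω·C) = 0 - j1192 Ω
  Z4: Z = 1/(jωC) = -j/(ω·C) = 0 - j3.62e+05 Ω
  Z5: Z = R = 11.5 Ω
  Z6: Z = R = 1670 Ω
Step 3 — Ladder network (open output): work backward from the far end, alternating series and parallel combinations. Z_in = 109 + j7.84 Ω = 109.3∠4.1° Ω.
Step 4 — Source phasor: V = 16.1∠-66.6° V = 6.394 - j14.78 V.
Step 5 — Ohm's law: I = V / Z_total = (6.394 - j14.78) / (109 + j7.84) = 0.04866 - j0.1391 A.
Step 6 — Convert to polar: |I| = 0.1473 A, ∠I = -70.7°.

I = 0.1473∠-70.7° A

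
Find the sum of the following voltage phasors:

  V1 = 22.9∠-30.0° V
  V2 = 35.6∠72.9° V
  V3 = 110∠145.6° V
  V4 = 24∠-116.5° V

Step 1 — Convert each phasor to rectangular form:
  V1 = 22.9·(cos(-30.0°) + j·sin(-30.0°)) = 19.83 - j11.45 V
  V2 = 35.6·(cos(72.9°) + j·sin(72.9°)) = 10.47 + j34.03 V
  V3 = 110·(cos(145.6°) + j·sin(145.6°)) = -90.76 + j62.15 V
  V4 = 24·(cos(-116.5°) + j·sin(-116.5°)) = -10.71 - j21.48 V
Step 2 — Sum components: V_total = -71.17 + j63.24 V.
Step 3 — Convert to polar: |V_total| = 95.21 V, ∠V_total = 138.4°.

V_total = 95.21∠138.4° V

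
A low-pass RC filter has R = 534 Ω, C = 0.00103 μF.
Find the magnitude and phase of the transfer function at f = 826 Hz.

Step 1 — Angular frequency: ω = 2π·826 = 5190 rad/s.
Step 2 — Transfer function: H(jω) = 1/(1 + jωRC).
Step 3 — Denominator: 1 + jωRC = 1 + j·5190·534·1.03e-09 = 1 + j0.002855.
Step 4 — H = 1 - j0.002855.
Step 5 — Magnitude: |H| = 1 (-0.0 dB); phase: φ = -0.2°.

|H| = 1 (-0.0 dB), φ = -0.2°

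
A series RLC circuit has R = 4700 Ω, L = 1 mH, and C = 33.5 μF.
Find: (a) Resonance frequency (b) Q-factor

Step 1 — Resonance condition Im(Z)=0 gives ω₀ = 1/√(LC).
Step 2 — ω₀ = 1/√(0.001·3.35e-05) = 5464 rad/s.
Step 3 — f₀ = ω₀/(2π) = 869.6 Hz.
Step 4 — Series Q: Q = ω₀L/R = 5464·0.001/4700 = 0.001162.

(a) f₀ = 869.6 Hz  (b) Q = 0.001162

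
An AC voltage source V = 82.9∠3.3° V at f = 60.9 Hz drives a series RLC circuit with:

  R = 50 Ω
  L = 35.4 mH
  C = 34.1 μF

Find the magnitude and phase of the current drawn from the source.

Step 1 — Angular frequency: ω = 2π·f = 2π·60.9 = 382.6 rad/s.
Step 2 — Component impedances:
  R: Z = R = 50 Ω
  L: Z = jωL = j·382.6·0.0354 = 0 + j13.55 Ω
  C: Z = 1/(jωC) = -j/(ω·C) = 0 - j76.64 Ω
Step 3 — Series combination: Z_total = R + L + C = 50 - j63.09 Ω = 80.5∠-51.6° Ω.
Step 4 — Source phasor: V = 82.9∠3.3° V = 82.76 + j4.772 V.
Step 5 — Ohm's law: I = V / Z_total = (82.76 + j4.772) / (50 - j63.09) = 0.5921 + j0.8426 A.
Step 6 — Convert to polar: |I| = 1.03 A, ∠I = 54.9°.

I = 1.03∠54.9° A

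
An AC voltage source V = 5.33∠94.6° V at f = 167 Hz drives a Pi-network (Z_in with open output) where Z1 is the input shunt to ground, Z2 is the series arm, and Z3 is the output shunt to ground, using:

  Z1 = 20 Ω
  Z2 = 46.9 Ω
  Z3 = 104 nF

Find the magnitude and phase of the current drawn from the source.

Step 1 — Angular frequency: ω = 2π·f = 2π·167 = 1049 rad/s.
Step 2 — Component impedances:
  Z1: Z = R = 20 Ω
  Z2: Z = R = 46.9 Ω
  Z3: Z = 1/(jωC) = -j/(ω·C) = 0 - j9164 Ω
Step 3 — With open output, the series arm Z2 and the output shunt Z3 appear in series to ground: Z2 + Z3 = 46.9 - j9164 Ω.
Step 4 — Parallel with input shunt Z1: Z_in = Z1 || (Z2 + Z3) = 20 - j0.04365 Ω = 20∠-0.1° Ω.
Step 5 — Source phasor: V = 5.33∠94.6° V = -0.4275 + j5.313 V.
Step 6 — Ohm's law: I = V / Z_total = (-0.4275 + j5.313) / (20 - j0.04365) = -0.02195 + j0.2656 A.
Step 7 — Convert to polar: |I| = 0.2665 A, ∠I = 94.7°.

I = 0.2665∠94.7° A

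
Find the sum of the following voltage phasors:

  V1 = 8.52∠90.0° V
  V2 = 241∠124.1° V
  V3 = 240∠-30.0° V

Step 1 — Convert each phasor to rectangular form:
  V1 = 8.52·(cos(90.0°) + j·sin(90.0°)) = 0 + j8.52 V
  V2 = 241·(cos(124.1°) + j·sin(124.1°)) = -135.1 + j199.6 V
  V3 = 240·(cos(-30.0°) + j·sin(-30.0°)) = 207.8 - j120 V
Step 2 — Sum components: V_total = 72.73 + j88.08 V.
Step 3 — Convert to polar: |V_total| = 114.2 V, ∠V_total = 50.5°.

V_total = 114.2∠50.5° V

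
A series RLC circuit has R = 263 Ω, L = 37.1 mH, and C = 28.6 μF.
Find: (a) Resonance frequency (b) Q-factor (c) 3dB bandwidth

Step 1 — Resonance: ω₀ = 1/√(LC) = 1/√(0.0371·2.86e-05) = 970.8 rad/s.
Step 2 — f₀ = ω₀/(2π) = 154.5 Hz.
Step 3 — Series Q: Q = ω₀L/R = 970.8·0.0371/263 = 0.1369.
Step 4 — Bandwidth: Δω = ω₀/Q = 7089 rad/s; BW = Δω/(2π) = 1128 Hz.

(a) f₀ = 154.5 Hz  (b) Q = 0.1369  (c) BW = 1128 Hz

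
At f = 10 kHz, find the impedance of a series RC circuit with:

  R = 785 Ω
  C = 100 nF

Step 1 — Angular frequency: ω = 2π·f = 2π·1e+04 = 6.283e+04 rad/s.
Step 2 — Component impedances:
  R: Z = R = 785 Ω
  C: Z = 1/(jωC) = -j/(ω·C) = 0 - j159.2 Ω
Step 3 — Series combination: Z_total = R + C = 785 - j159.2 Ω = 801∠-11.5° Ω.

Z = 785 - j159.2 Ω = 801∠-11.5° Ω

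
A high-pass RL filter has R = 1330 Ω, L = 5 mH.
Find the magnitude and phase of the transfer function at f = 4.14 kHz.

Step 1 — Angular frequency: ω = 2π·4140 = 2.601e+04 rad/s.
Step 2 — Transfer function: H(jω) = jωL/(R + jωL).
Step 3 — Numerator jωL = j·130.1; denominator R + jωL = 1330 + j130.1.
Step 4 — H = 0.009472 + j0.09686.
Step 5 — Magnitude: |H| = 0.09733 (-20.2 dB); phase: φ = 84.4°.

|H| = 0.09733 (-20.2 dB), φ = 84.4°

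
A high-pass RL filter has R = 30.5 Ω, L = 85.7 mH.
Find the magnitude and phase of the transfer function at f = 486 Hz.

Step 1 — Angular frequency: ω = 2π·486 = 3054 rad/s.
Step 2 — Transfer function: H(jω) = jωL/(R + jωL).
Step 3 — Numerator jωL = j·261.7; denominator R + jωL = 30.5 + j261.7.
Step 4 — H = 0.9866 + j0.115.
Step 5 — Magnitude: |H| = 0.9933 (-0.1 dB); phase: φ = 6.6°.

|H| = 0.9933 (-0.1 dB), φ = 6.6°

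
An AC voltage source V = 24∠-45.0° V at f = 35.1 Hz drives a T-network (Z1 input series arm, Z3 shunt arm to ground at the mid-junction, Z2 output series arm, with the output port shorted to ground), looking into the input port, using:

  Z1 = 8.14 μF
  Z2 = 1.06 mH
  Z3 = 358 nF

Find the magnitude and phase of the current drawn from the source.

Step 1 — Angular frequency: ω = 2π·f = 2π·35.1 = 220.5 rad/s.
Step 2 — Component impedances:
  Z1: Z = 1/(jωC) = -j/(ω·C) = 0 - j557 Ω
  Z2: Z = jωL = j·220.5·0.00106 = 0 + j0.2338 Ω
  Z3: Z = 1/(jωC) = -j/(ω·C) = 0 - j1.267e+04 Ω
Step 3 — With the output port shorted to ground, the output series arm Z2 runs from the junction to ground; the shunt arm Z3 also runs from the junction to ground. They appear in parallel: Z3 || Z2 = 0 + j0.2338 Ω.
Step 4 — Series with input arm Z1: Z_in = Z1 + (Z3 || Z2) = 0 - j556.8 Ω = 556.8∠-90.0° Ω.
Step 5 — Source phasor: V = 24∠-45.0° V = 16.97 - j16.97 V.
Step 6 — Ohm's law: I = V / Z_total = (16.97 - j16.97) / (0 - j556.8) = 0.03048 + j0.03048 A.
Step 7 — Convert to polar: |I| = 0.0431 A, ∠I = 45.0°.

I = 0.0431∠45.0° A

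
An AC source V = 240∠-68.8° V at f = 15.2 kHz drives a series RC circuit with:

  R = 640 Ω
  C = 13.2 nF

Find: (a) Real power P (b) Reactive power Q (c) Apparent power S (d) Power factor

Step 1 — Angular frequency: ω = 2π·f = 2π·1.52e+04 = 9.55e+04 rad/s.
Step 2 — Component impedances:
  R: Z = R = 640 Ω
  C: Z = 1/(jωC) = -j/(ω·C) = 0 - j793.2 Ω
Step 3 — Series combination: Z_total = R + C = 640 - j793.2 Ω = 1019∠-51.1° Ω.
Step 4 — Source phasor: V = 240∠-68.8° V = 86.79 - j223.8 V.
Step 5 — Current: I = V / Z = 0.2243 - j0.07158 A = 0.2355∠-17.7° A.
Step 6 — Complex power: S = V·I* = 35.49 - j43.98 VA.
Step 7 — Real power: P = Re(S) = 35.49 W.
Step 8 — Reactive power: Q = Im(S) = -43.98 VAR.
Step 9 — Apparent power: |S| = 56.51 VA.
Step 10 — Power factor: PF = P/|S| = 0.6279 (leading).

(a) P = 35.49 W  (b) Q = -43.98 VAR  (c) S = 56.51 VA  (d) PF = 0.6279 (leading)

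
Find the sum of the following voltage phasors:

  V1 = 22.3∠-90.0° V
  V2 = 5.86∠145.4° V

Step 1 — Convert each phasor to rectangular form:
  V1 = 22.3·(cos(-90.0°) + j·sin(-90.0°)) = 0 - j22.3 V
  V2 = 5.86·(cos(145.4°) + j·sin(145.4°)) = -4.824 + j3.328 V
Step 2 — Sum components: V_total = -4.824 - j18.97 V.
Step 3 — Convert to polar: |V_total| = 19.58 V, ∠V_total = -104.3°.

V_total = 19.58∠-104.3° V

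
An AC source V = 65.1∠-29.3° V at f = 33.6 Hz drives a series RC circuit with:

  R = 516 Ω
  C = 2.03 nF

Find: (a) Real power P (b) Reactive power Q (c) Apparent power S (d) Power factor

Step 1 — Angular frequency: ω = 2π·f = 2π·33.6 = 211.1 rad/s.
Step 2 — Component impedances:
  R: Z = R = 516 Ω
  C: Z = 1/(jωC) = -j/(ω·C) = 0 - j2.333e+06 Ω
Step 3 — Series combination: Z_total = R + C = 516 - j2.333e+06 Ω = 2.333e+06∠-90.0° Ω.
Step 4 — Source phasor: V = 65.1∠-29.3° V = 56.77 - j31.86 V.
Step 5 — Current: I = V / Z = 1.366e-05 + j2.433e-05 A = 2.79e-05∠60.7° A.
Step 6 — Complex power: S = V·I* = 4.016e-07 - j0.001816 VA.
Step 7 — Real power: P = Re(S) = 4.016e-07 W.
Step 8 — Reactive power: Q = Im(S) = -0.001816 VAR.
Step 9 — Apparent power: |S| = 0.001816 VA.
Step 10 — Power factor: PF = P/|S| = 0.0002211 (leading).

(a) P = 4.016e-07 W  (b) Q = -0.001816 VAR  (c) S = 0.001816 VA  (d) PF = 0.0002211 (leading)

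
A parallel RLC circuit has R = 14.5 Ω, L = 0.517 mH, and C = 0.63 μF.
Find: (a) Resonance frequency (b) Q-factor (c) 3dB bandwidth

Step 1 — Resonance: ω₀ = 1/√(LC) = 1/√(0.000517·6.3e-07) = 5.541e+04 rad/s.
Step 2 — f₀ = ω₀/(2π) = 8819 Hz.
Step 3 — Parallel Q: Q = R/(ω₀L) = 14.5/(5.541e+04·0.000517) = 0.5062.
Step 4 — Bandwidth: Δω = ω₀/Q = 1.095e+05 rad/s; BW = Δω/(2π) = 1.742e+04 Hz.

(a) f₀ = 8819 Hz  (b) Q = 0.5062  (c) BW = 1.742e+04 Hz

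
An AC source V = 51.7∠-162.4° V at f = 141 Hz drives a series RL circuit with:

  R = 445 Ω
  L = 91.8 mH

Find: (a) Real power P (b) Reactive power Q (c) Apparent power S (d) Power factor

Step 1 — Angular frequency: ω = 2π·f = 2π·141 = 885.9 rad/s.
Step 2 — Component impedances:
  R: Z = R = 445 Ω
  L: Z = jωL = j·885.9·0.0918 = 0 + j81.33 Ω
Step 3 — Series combination: Z_total = R + L = 445 + j81.33 Ω = 452.4∠10.4° Ω.
Step 4 — Source phasor: V = 51.7∠-162.4° V = -49.28 - j15.63 V.
Step 5 — Current: I = V / Z = -0.1134 - j0.01441 A = 0.1143∠-172.8° A.
Step 6 — Complex power: S = V·I* = 5.812 + j1.062 VA.
Step 7 — Real power: P = Re(S) = 5.812 W.
Step 8 — Reactive power: Q = Im(S) = 1.062 VAR.
Step 9 — Apparent power: |S| = 5.909 VA.
Step 10 — Power factor: PF = P/|S| = 0.9837 (lagging).

(a) P = 5.812 W  (b) Q = 1.062 VAR  (c) S = 5.909 VA  (d) PF = 0.9837 (lagging)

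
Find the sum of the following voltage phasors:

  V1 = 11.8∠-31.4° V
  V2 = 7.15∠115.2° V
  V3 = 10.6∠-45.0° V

Step 1 — Convert each phasor to rectangular form:
  V1 = 11.8·(cos(-31.4°) + j·sin(-31.4°)) = 10.07 - j6.148 V
  V2 = 7.15·(cos(115.2°) + j·sin(115.2°)) = -3.044 + j6.47 V
  V3 = 10.6·(cos(-45.0°) + j·sin(-45.0°)) = 7.495 - j7.495 V
Step 2 — Sum components: V_total = 14.52 - j7.174 V.
Step 3 — Convert to polar: |V_total| = 16.2 V, ∠V_total = -26.3°.

V_total = 16.2∠-26.3° V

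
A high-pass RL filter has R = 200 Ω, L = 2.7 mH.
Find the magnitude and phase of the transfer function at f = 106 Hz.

Step 1 — Angular frequency: ω = 2π·106 = 666 rad/s.
Step 2 — Transfer function: H(jω) = jωL/(R + jωL).
Step 3 — Numerator jωL = j·1.798; denominator R + jωL = 200 + j1.798.
Step 4 — H = 8.084e-05 + j0.008991.
Step 5 — Magnitude: |H| = 0.008991 (-40.9 dB); phase: φ = 89.5°.

|H| = 0.008991 (-40.9 dB), φ = 89.5°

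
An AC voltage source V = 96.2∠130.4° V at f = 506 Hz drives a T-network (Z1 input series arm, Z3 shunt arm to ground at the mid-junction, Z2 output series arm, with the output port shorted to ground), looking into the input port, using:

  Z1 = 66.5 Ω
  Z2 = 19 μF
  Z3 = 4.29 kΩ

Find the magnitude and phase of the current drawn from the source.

Step 1 — Angular frequency: ω = 2π·f = 2π·506 = 3179 rad/s.
Step 2 — Component impedances:
  Z1: Z = R = 66.5 Ω
  Z2: Z = 1/(jωC) = -j/(ω·C) = 0 - j16.55 Ω
  Z3: Z = R = 4290 Ω
Step 3 — With the output port shorted to ground, the output series arm Z2 runs from the junction to ground; the shunt arm Z3 also runs from the junction to ground. They appear in parallel: Z3 || Z2 = 0.06388 - j16.55 Ω.
Step 4 — Series with input arm Z1: Z_in = Z1 + (Z3 || Z2) = 66.56 - j16.55 Ω = 68.59∠-14.0° Ω.
Step 5 — Source phasor: V = 96.2∠130.4° V = -62.35 + j73.26 V.
Step 6 — Ohm's law: I = V / Z_total = (-62.35 + j73.26) / (66.56 - j16.55) = -1.14 + j0.8171 A.
Step 7 — Convert to polar: |I| = 1.403 A, ∠I = 144.4°.

I = 1.403∠144.4° A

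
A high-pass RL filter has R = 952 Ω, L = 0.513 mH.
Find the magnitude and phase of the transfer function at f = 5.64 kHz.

Step 1 — Angular frequency: ω = 2π·5640 = 3.544e+04 rad/s.
Step 2 — Transfer function: H(jω) = jωL/(R + jωL).
Step 3 — Numerator jωL = j·18.18; denominator R + jωL = 952 + j18.18.
Step 4 — H = 0.0003645 + j0.01909.
Step 5 — Magnitude: |H| = 0.01909 (-34.4 dB); phase: φ = 88.9°.

|H| = 0.01909 (-34.4 dB), φ = 88.9°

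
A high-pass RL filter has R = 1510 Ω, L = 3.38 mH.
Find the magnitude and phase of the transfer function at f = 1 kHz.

Step 1 — Angular frequency: ω = 2π·1000 = 6283 rad/s.
Step 2 — Transfer function: H(jω) = jωL/(R + jωL).
Step 3 — Numerator jωL = j·21.24; denominator R + jωL = 1510 + j21.24.
Step 4 — H = 0.0001978 + j0.01406.
Step 5 — Magnitude: |H| = 0.01406 (-37.0 dB); phase: φ = 89.2°.

|H| = 0.01406 (-37.0 dB), φ = 89.2°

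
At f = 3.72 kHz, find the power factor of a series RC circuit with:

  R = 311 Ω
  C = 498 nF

Step 1 — Angular frequency: ω = 2π·f = 2π·3720 = 2.337e+04 rad/s.
Step 2 — Component impedances:
  R: Z = R = 311 Ω
  C: Z = 1/(jωC) = -j/(ω·C) = 0 - j85.91 Ω
Step 3 — Series combination: Z_total = R + C = 311 - j85.91 Ω = 322.6∠-15.4° Ω.
Step 4 — Power factor: PF = cos(φ) = Re(Z)/|Z| = 311/322.65 = 0.9639.
Step 5 — Type: Im(Z) = -85.91 ⇒ leading (phase φ = -15.4°).

PF = 0.9639 (leading, φ = -15.4°)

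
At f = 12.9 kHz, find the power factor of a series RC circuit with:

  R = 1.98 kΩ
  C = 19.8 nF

Step 1 — Angular frequency: ω = 2π·f = 2π·1.29e+04 = 8.105e+04 rad/s.
Step 2 — Component impedances:
  R: Z = R = 1980 Ω
  C: Z = 1/(jωC) = -j/(ω·C) = 0 - j623.1 Ω
Step 3 — Series combination: Z_total = R + C = 1980 - j623.1 Ω = 2076∠-17.5° Ω.
Step 4 — Power factor: PF = cos(φ) = Re(Z)/|Z| = 1980/2075.7 = 0.9539.
Step 5 — Type: Im(Z) = -623.1 ⇒ leading (phase φ = -17.5°).

PF = 0.9539 (leading, φ = -17.5°)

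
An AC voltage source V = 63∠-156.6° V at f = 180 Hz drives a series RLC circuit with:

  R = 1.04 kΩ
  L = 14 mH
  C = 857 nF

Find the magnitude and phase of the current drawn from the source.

Step 1 — Angular frequency: ω = 2π·f = 2π·180 = 1131 rad/s.
Step 2 — Component impedances:
  R: Z = R = 1040 Ω
  L: Z = jωL = j·1131·0.014 = 0 + j15.83 Ω
  C: Z = 1/(jωC) = -j/(ω·C) = 0 - j1032 Ω
Step 3 — Series combination: Z_total = R + L + C = 1040 - j1016 Ω = 1454∠-44.3° Ω.
Step 4 — Source phasor: V = 63∠-156.6° V = -57.82 - j25.02 V.
Step 5 — Ohm's law: I = V / Z_total = (-57.82 - j25.02) / (1040 - j1016) = -0.01642 - j0.0401 A.
Step 6 — Convert to polar: |I| = 0.04333 A, ∠I = -112.3°.

I = 0.04333∠-112.3° A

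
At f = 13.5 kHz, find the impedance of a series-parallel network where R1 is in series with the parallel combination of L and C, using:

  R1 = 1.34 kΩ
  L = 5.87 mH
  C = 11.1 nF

Step 1 — Angular frequency: ω = 2π·f = 2π·1.35e+04 = 8.482e+04 rad/s.
Step 2 — Component impedances:
  R1: Z = R = 1340 Ω
  L: Z = jωL = j·8.482e+04·0.00587 = 0 + j497.9 Ω
  C: Z = 1/(jωC) = -j/(ω·C) = 0 - j1062 Ω
Step 3 — Parallel branch: L || C = 1/(1/L + 1/C) = 0 + j937.3 Ω.
Step 4 — Series with R1: Z_total = R1 + (L || C) = 1340 + j937.3 Ω = 1635∠35.0° Ω.

Z = 1340 + j937.3 Ω = 1635∠35.0° Ω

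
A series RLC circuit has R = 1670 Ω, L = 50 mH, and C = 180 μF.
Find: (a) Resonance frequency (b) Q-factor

Step 1 — Resonance condition Im(Z)=0 gives ω₀ = 1/√(LC).
Step 2 — ω₀ = 1/√(0.05·0.00018) = 333.3 rad/s.
Step 3 — f₀ = ω₀/(2π) = 53.05 Hz.
Step 4 — Series Q: Q = ω₀L/R = 333.3·0.05/1670 = 0.00998.

(a) f₀ = 53.05 Hz  (b) Q = 0.00998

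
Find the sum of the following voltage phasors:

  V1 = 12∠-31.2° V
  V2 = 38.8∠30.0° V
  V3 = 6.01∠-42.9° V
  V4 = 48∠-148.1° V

Step 1 — Convert each phasor to rectangular form:
  V1 = 12·(cos(-31.2°) + j·sin(-31.2°)) = 10.26 - j6.216 V
  V2 = 38.8·(cos(30.0°) + j·sin(30.0°)) = 33.6 + j19.4 V
  V3 = 6.01·(cos(-42.9°) + j·sin(-42.9°)) = 4.403 - j4.091 V
  V4 = 48·(cos(-148.1°) + j·sin(-148.1°)) = -40.75 - j25.37 V
Step 2 — Sum components: V_total = 7.518 - j16.27 V.
Step 3 — Convert to polar: |V_total| = 17.93 V, ∠V_total = -65.2°.

V_total = 17.93∠-65.2° V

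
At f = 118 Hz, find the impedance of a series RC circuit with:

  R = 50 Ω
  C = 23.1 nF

Step 1 — Angular frequency: ω = 2π·f = 2π·118 = 741.4 rad/s.
Step 2 — Component impedances:
  R: Z = R = 50 Ω
  C: Z = 1/(jωC) = -j/(ω·C) = 0 - j5.839e+04 Ω
Step 3 — Series combination: Z_total = R + C = 50 - j5.839e+04 Ω = 5.839e+04∠-90.0° Ω.

Z = 50 - j5.839e+04 Ω = 5.839e+04∠-90.0° Ω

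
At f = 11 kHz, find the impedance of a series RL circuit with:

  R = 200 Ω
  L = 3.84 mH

Step 1 — Angular frequency: ω = 2π·f = 2π·1.1e+04 = 6.912e+04 rad/s.
Step 2 — Component impedances:
  R: Z = R = 200 Ω
  L: Z = jωL = j·6.912e+04·0.00384 = 0 + j265.4 Ω
Step 3 — Series combination: Z_total = R + L = 200 + j265.4 Ω = 332.3∠53.0° Ω.

Z = 200 + j265.4 Ω = 332.3∠53.0° Ω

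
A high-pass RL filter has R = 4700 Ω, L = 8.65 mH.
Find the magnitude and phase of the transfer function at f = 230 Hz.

Step 1 — Angular frequency: ω = 2π·230 = 1445 rad/s.
Step 2 — Transfer function: H(jω) = jωL/(R + jωL).
Step 3 — Numerator jωL = j·12.5; denominator R + jωL = 4700 + j12.5.
Step 4 — H = 7.074e-06 + j0.00266.
Step 5 — Magnitude: |H| = 0.00266 (-51.5 dB); phase: φ = 89.8°.

|H| = 0.00266 (-51.5 dB), φ = 89.8°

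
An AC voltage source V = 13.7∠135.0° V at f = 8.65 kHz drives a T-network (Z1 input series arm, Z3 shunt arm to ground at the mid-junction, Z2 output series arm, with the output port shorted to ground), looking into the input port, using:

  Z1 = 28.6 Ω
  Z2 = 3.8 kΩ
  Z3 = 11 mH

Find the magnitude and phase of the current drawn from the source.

Step 1 — Angular frequency: ω = 2π·f = 2π·8650 = 5.435e+04 rad/s.
Step 2 — Component impedances:
  Z1: Z = R = 28.6 Ω
  Z2: Z = R = 3800 Ω
  Z3: Z = jωL = j·5.435e+04·0.011 = 0 + j597.8 Ω
Step 3 — With the output port shorted to ground, the output series arm Z2 runs from the junction to ground; the shunt arm Z3 also runs from the junction to ground. They appear in parallel: Z3 || Z2 = 91.79 + j583.4 Ω.
Step 4 — Series with input arm Z1: Z_in = Z1 + (Z3 || Z2) = 120.4 + j583.4 Ω = 595.7∠78.3° Ω.
Step 5 — Source phasor: V = 13.7∠135.0° V = -9.687 + j9.687 V.
Step 6 — Ohm's law: I = V / Z_total = (-9.687 + j9.687) / (120.4 + j583.4) = 0.01264 + j0.01921 A.
Step 7 — Convert to polar: |I| = 0.023 A, ∠I = 56.7°.

I = 0.023∠56.7° A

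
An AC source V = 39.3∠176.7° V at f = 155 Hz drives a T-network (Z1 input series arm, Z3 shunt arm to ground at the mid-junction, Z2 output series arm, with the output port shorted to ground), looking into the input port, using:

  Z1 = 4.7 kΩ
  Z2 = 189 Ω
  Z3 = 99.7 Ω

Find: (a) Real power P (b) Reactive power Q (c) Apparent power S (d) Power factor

Step 1 — Angular frequency: ω = 2π·f = 2π·155 = 973.9 rad/s.
Step 2 — Component impedances:
  Z1: Z = R = 4700 Ω
  Z2: Z = R = 189 Ω
  Z3: Z = R = 99.7 Ω
Step 3 — With the output port shorted to ground, the output series arm Z2 runs from the junction to ground; the shunt arm Z3 also runs from the junction to ground. They appear in parallel: Z3 || Z2 = 65.27 Ω.
Step 4 — Series with input arm Z1: Z_in = Z1 + (Z3 || Z2) = 4765 Ω = 4765∠0.0° Ω.
Step 5 — Source phasor: V = 39.3∠176.7° V = -39.23 + j2.262 V.
Step 6 — Current: I = V / Z = -0.008233 + j0.0004747 A = 0.008247∠176.7° A.
Step 7 — Complex power: S = V·I* = 0.3241 VA.
Step 8 — Real power: P = Re(S) = 0.3241 W.
Step 9 — Reactive power: Q = Im(S) = 0 VAR.
Step 10 — Apparent power: |S| = 0.3241 VA.
Step 11 — Power factor: PF = P/|S| = 1 (unity).

(a) P = 0.3241 W  (b) Q = 0 VAR  (c) S = 0.3241 VA  (d) PF = 1 (unity)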